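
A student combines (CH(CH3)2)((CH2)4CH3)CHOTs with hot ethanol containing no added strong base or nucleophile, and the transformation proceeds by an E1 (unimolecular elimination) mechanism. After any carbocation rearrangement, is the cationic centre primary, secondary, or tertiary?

Step 1: Unassisted departure of TsO⁻ (taking the C–O bonding pair) generates a secondary carbocation.
Step 2: Carbocation rearrangement: a 1,2-hydride shift from the adjacent isopropyl carbon converts the initially-formed secondary cation into the more stable tertiary cation.
The cation rearranges from secondary to tertiary via a 1,2-hydride shift from the adjacent isopropyl carbon; the tertiary cation is what reacts next.

tertiary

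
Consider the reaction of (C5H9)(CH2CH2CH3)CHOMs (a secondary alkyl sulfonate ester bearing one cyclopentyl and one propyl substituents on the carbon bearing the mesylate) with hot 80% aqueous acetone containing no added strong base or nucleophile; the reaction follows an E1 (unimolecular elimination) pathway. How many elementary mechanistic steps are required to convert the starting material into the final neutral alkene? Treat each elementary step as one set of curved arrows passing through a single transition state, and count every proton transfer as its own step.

Step 1: Ionisation: the C–O σ-bond cleaves heterolytically; both bonding electrons depart with MsO⁻, leaving a secondary carbocation at the α-carbon.
Step 2: Carbocation rearrangement: a 1,2-hydride shift from the adjacent cyclopentyl carbon converts the initially-formed secondary cation into the more stable tertiary cation.
Step 3: A water molecule (solvent) deprotonates a β-carbon; as the C–H bond breaks, those electrons form the new alkene π bond.
Total: 3 elementary steps.

3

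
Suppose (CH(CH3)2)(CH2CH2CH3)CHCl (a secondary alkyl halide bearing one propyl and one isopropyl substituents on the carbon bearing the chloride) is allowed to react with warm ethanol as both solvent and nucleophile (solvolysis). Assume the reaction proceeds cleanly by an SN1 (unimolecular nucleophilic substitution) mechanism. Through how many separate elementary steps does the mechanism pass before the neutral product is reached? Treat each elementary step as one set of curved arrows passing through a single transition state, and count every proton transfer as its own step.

4

Step 1: Rate-determining heterolysis of the C–Cl bond gives Cl⁻ and a secondary carbocation.
Step 2: A 1,2-hydride shift from the adjacent isopropyl carbon moves the positive charge from the secondary centre to an adjacent carbon, generating a more stable tertiary carbocation.
Step 3: CH3CH2OH donates an oxygen lone pair into the empty p orbital of the cation, giving a protonated ether (an oxonium ion).
Step 4: Deprotonation of the oxonium oxygen by solvent ethanol yields the neutral ether.
Total: 4 elementary steps.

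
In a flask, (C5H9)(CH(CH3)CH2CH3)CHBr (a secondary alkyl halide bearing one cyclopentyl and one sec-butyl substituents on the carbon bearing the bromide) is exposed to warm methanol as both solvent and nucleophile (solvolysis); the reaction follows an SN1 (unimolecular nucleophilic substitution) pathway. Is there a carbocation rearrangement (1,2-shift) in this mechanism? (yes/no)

The first-formed carbocation is secondary.
The adjacent cyclopentyl carbon already bears 2 other carbon substituents and has a hydrogen to migrate; after a 1,2-hydride shift from that carbon the positive charge sits on a tertiary centre.
Tertiary is more stable than secondary, so the shift occurs.

yes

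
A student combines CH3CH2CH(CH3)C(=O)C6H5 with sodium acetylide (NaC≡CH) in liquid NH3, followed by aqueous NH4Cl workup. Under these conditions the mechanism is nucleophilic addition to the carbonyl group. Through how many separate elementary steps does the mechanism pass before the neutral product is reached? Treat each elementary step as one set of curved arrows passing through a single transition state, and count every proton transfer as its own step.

Step 1: A lone pair / filled orbital on HC≡C⁻ attacks the electrophilic carbonyl carbon; the π(C=O) electrons shift onto oxygen, producing a tetrahedral alkoxide intermediate.
Step 2: Protonation of the alkoxide by aqueous NH4Cl workup furnishes a propargyl alcohol.
Total: 2 elementary steps.

2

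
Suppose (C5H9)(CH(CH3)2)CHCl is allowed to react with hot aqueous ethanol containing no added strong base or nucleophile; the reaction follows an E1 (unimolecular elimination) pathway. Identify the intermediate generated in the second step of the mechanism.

tertiary carbocation

Step 1: Rate-determining heterolysis of the C–Cl bond gives Cl⁻ and a secondary carbocation.
Step 2: Carbocation rearrangement: a 1,2-hydride shift from the adjacent cyclopentyl carbon converts the initially-formed secondary cation into the more stable tertiary cation.
After step 2 the species present is a tertiary carbocation.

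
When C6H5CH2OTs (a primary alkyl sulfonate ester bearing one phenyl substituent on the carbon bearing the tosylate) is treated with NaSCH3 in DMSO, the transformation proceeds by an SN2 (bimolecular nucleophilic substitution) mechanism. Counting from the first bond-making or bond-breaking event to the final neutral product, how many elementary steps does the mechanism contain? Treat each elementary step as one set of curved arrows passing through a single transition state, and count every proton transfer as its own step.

1

Step 1: Backside attack by CH3S⁻ on the carbon bearing the tosylate: the new C–S bond forms as the C–O bond breaks, with Walden inversion at carbon.
Total: 1 elementary step.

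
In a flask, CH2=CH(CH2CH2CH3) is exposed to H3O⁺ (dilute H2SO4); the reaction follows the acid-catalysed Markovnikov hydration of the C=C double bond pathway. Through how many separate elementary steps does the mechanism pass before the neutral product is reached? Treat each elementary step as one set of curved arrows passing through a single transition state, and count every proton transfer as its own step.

Step 1: Electrophilic addition begins with the π(C=C) electrons forming a bond to the proton of H3O⁺. Following Markovnikov's rule, the resulting cation is secondary. H2O is released.
(No 1,2-shift: no single shift to an adjacent carbon would give a more stable cation.)
Step 2: Nucleophilic capture of the cation by H2O produces the protonated alcohol (an oxonium ion).
Step 3: H2O removes a proton from the oxonium oxygen, regenerating H3O⁺ and giving the neutral alcohol.
Total: 3 elementary steps.

3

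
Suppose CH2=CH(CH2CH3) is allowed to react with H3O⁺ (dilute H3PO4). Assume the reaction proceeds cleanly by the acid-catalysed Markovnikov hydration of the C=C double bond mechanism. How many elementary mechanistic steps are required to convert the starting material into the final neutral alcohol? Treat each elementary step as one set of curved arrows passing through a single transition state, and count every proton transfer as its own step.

3

Step 1: The π electrons of the C=C bond attack a proton of H3O⁺; Markovnikov addition places the new C–H on the less-substituted alkene carbon, so the positive charge ends up on the more-substituted carbon — a secondary carbocation. H2O is released.
(No 1,2-shift: no single shift to an adjacent carbon would give a more stable cation.)
Step 2: Water acts as the nucleophile: an oxygen lone pair bonds to the cationic carbon, giving an oxonium-ion intermediate.
Step 3: H2O removes a proton from the oxonium oxygen, regenerating H3O⁺ and giving the neutral alcohol.
Total: 3 elementary steps.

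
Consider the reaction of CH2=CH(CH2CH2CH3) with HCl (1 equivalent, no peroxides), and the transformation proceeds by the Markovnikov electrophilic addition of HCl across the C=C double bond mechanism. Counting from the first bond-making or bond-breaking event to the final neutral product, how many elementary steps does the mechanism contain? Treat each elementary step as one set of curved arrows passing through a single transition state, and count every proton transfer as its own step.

Step 1: Protonation of the alkene by HCl: the π bond acts as the nucleophile and picks up H⁺, giving the more stable (Markovnikov) secondary carbocation. The H–Cl bond breaks heterolytically, releasing Cl⁻.
(No 1,2-shift: no single shift to an adjacent carbon would give a more stable cation.)
Step 2: The Cl⁻ anion donates a lone pair to the carbocation, forming the new C–Cl σ-bond and giving the neutral alkyl halide.
Total: 2 elementary steps.

2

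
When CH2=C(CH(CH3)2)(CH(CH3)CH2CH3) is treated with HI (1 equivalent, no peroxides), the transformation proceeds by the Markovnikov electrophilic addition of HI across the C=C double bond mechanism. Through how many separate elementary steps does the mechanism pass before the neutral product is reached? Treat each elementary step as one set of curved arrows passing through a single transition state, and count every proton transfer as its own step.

Step 1: Protonation of the alkene by HI: the π bond acts as the nucleophile and picks up H⁺, giving the more stable (Markovnikov) tertiary carbocation. The H–I bond breaks heterolytically, releasing I⁻.
(No 1,2-shift: no single shift to an adjacent carbon would give a more stable cation.)
Step 2: The I⁻ anion donates a lone pair to the carbocation, forming the new C–I σ-bond and giving the neutral alkyl halide.
Total: 2 elementary steps.

2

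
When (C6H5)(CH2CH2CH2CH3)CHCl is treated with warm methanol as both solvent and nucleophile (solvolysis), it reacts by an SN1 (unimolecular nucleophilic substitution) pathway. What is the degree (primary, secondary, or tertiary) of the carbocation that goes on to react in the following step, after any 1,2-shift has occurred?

secondary

Step 1: Rate-determining heterolysis of the C–Cl bond gives Cl⁻ and a secondary carbocation.
No single 1,2-shift to an adjacent carbon would give a more-substituted cation, so no rearrangement occurs.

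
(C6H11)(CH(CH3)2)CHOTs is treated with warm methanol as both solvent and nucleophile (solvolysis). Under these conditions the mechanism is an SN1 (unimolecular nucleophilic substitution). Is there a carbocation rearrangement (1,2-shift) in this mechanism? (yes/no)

The first-formed carbocation is secondary.
The adjacent cyclohexyl carbon already bears 2 other carbon substituents and has a hydrogen to migrate; after a 1,2-hydride shift from that carbon the positive charge sits on a tertiary centre.
Tertiary is more stable than secondary, so the shift occurs.

yes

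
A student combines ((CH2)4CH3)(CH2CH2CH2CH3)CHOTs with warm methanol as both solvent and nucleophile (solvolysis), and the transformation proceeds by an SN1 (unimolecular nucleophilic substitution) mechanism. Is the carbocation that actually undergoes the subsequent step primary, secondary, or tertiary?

secondary

Step 1: Ionisation: the C–O σ-bond cleaves heterolytically; both bonding electrons depart with TsO⁻, leaving a secondary carbocation at the α-carbon.
No single 1,2-shift to an adjacent carbon would give a more-substituted cation, so no rearrangement occurs.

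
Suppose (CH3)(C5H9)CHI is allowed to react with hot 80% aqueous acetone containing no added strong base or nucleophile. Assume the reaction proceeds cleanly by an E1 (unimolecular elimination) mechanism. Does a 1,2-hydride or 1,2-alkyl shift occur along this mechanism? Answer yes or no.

The first-formed carbocation is secondary.
The adjacent cyclopentyl carbon already bears 2 other carbon substituents and has a hydrogen to migrate; after a 1,2-hydride shift from that carbon the positive charge sits on a tertiary centre.
Tertiary is more stable than secondary, so the shift occurs.

yes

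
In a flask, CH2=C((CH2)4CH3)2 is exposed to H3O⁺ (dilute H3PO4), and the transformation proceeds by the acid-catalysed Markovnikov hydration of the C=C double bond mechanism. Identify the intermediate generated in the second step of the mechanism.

Step 1: The π electrons of the C=C bond attack a proton of H3O⁺; Markovnikov addition places the new C–H on the less-substituted alkene carbon, so the positive charge ends up on the more-substituted carbon — a tertiary carbocation. H2O is released.
Step 2: Water acts as the nucleophile: an oxygen lone pair bonds to the cationic carbon, giving an oxonium-ion intermediate.
After step 2 the species present is an oxonium ion.

oxonium ion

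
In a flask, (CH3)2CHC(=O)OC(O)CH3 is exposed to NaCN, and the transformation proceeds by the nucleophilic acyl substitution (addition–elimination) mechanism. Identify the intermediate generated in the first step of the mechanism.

tetrahedral intermediate

Step 1: Nucleophilic addition of CN⁻ to the acyl carbon breaks the π(C=O) bond and yields a tetrahedral, anionic intermediate.
After step 1 the species present is a tetrahedral intermediate.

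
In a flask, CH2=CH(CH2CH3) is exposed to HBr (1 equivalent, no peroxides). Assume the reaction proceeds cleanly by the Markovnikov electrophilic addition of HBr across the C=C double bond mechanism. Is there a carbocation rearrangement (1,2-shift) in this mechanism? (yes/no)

no

The first-formed carbocation is secondary.
No single 1,2-shift to an adjacent carbon would produce a more-substituted cation than the one already present, so no rearrangement occurs.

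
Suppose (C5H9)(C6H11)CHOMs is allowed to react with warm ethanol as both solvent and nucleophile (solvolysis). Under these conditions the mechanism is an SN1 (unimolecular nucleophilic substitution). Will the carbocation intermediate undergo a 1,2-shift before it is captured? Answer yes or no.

yes

The first-formed carbocation is secondary.
The adjacent cyclohexyl carbon already bears 2 other carbon substituents and has a hydrogen to migrate; after a 1,2-hydride shift from that carbon the positive charge sits on a tertiary centre.
Tertiary is more stable than secondary, so the shift occurs.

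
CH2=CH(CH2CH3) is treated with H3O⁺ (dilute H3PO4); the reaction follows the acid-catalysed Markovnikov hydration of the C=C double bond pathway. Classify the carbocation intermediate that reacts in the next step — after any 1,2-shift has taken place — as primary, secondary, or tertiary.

Step 1: Protonation of the alkene by H3O⁺: the π bond acts as the nucleophile and picks up H⁺, giving the more stable (Markovnikov) secondary carbocation. H2O is released.
No single 1,2-shift to an adjacent carbon would give a more-substituted cation, so no rearrangement occurs.

secondary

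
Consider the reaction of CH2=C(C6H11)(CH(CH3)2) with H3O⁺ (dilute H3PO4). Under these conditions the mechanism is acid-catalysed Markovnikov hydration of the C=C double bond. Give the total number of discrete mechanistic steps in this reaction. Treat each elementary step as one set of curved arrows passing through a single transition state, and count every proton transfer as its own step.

Step 1: The π electrons of the C=C bond attack a proton of H3O⁺; Markovnikov addition places the new C–H on the less-substituted alkene carbon, so the positive charge ends up on the more-substituted carbon — a tertiary carbocation. H2O is released.
(No 1,2-shift: no single shift to an adjacent carbon would give a more stable cation.)
Step 2: Water acts as the nucleophile: an oxygen lone pair bonds to the cationic carbon, giving an oxonium-ion intermediate.
Step 3: Deprotonation of the oxonium ion by a water molecule delivers the neutral alcohol and regenerates the acid catalyst.
Total: 3 elementary steps.

3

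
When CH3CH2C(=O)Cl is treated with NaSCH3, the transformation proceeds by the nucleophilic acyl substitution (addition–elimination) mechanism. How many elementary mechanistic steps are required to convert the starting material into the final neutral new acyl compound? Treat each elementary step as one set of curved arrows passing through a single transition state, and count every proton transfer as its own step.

Step 1: A lone pair on the S of CH3S⁻ attacks the electrophilic acyl carbon; the π(C=O) electrons move onto oxygen, giving a tetrahedral intermediate.
Step 2: Collapse of the tetrahedral intermediate: the alkoxide oxygen pushes its lone pair back to re-form C=O while Cl⁻ leaves.
Total: 2 elementary steps.

2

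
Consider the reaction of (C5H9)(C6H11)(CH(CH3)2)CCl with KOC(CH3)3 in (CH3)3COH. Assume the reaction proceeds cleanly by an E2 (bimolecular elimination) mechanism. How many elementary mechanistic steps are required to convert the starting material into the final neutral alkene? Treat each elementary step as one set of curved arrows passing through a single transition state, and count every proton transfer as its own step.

1

Step 1: The strong base (CH3)3CO⁻ removes a β-hydrogen; in the same concerted event the electrons of the breaking C–H bond form the new π(C=C) bond and the C–Cl σ-bond breaks, expelling Cl⁻. Anti-periplanar geometry; one transition state.
Total: 1 elementary step.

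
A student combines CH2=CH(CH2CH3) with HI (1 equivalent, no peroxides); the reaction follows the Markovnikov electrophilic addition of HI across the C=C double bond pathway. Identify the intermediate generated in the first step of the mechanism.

Step 1: Electrophilic addition begins with the π(C=C) electrons forming a bond to the proton of HI. Following Markovnikov's rule, the resulting cation is secondary. The H–I bond breaks heterolytically, releasing I⁻.
After step 1 the species present is a secondary carbocation.

secondary carbocation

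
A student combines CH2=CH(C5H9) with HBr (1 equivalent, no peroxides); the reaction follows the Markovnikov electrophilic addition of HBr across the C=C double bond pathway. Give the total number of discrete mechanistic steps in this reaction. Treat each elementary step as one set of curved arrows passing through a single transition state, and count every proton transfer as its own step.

3

Step 1: The π electrons of the C=C bond attack a proton of HBr; Markovnikov addition places the new C–H on the less-substituted alkene carbon, so the positive charge ends up on the more-substituted carbon — a secondary carbocation. The H–Br bond breaks heterolytically, releasing Br⁻.
Step 2: Carbocation rearrangement: a 1,2-hydride shift from the adjacent cyclopentyl carbon converts the initially-formed secondary cation into the more stable tertiary cation.
Step 3: The Br⁻ anion donates a lone pair to the carbocation, forming the new C–Br σ-bond and giving the neutral alkyl halide.
Total: 3 elementary steps.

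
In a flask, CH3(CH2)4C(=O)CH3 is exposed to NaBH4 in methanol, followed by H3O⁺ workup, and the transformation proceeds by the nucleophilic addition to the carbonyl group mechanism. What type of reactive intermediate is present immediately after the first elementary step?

tetrahedral alkoxide intermediate

Step 1: H⁻ (delivered from BH4⁻) attacks the sp² carbonyl carbon; the C=O π bond breaks and the electrons end up as a lone pair on the alkoxide oxygen of the tetrahedral intermediate.
After step 1 the species present is a tetrahedral alkoxide intermediate.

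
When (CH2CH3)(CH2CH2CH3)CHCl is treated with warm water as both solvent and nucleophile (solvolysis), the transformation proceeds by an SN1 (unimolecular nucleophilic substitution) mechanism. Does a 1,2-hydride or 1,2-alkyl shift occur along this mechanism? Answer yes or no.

no

The first-formed carbocation is secondary.
No single 1,2-shift to an adjacent carbon would produce a more-substituted cation than the one already present, so no rearrangement occurs.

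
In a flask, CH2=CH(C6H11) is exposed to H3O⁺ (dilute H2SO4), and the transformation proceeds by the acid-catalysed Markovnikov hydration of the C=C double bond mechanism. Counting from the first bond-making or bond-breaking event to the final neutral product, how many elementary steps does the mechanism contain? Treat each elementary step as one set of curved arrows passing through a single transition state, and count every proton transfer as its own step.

Step 1: The π electrons of the C=C bond attack a proton of H3O⁺; Markovnikov addition places the new C–H on the less-substituted alkene carbon, so the positive charge ends up on the more-substituted carbon — a secondary carbocation. H2O is released.
Step 2: A 1,2-hydride shift from the adjacent cyclohexyl carbon moves the positive charge from the secondary centre to an adjacent carbon, generating a more stable tertiary carbocation.
Step 3: Water acts as the nucleophile: an oxygen lone pair bonds to the cationic carbon, giving an oxonium-ion intermediate.
Step 4: Deprotonation of the oxonium ion by a water molecule delivers the neutral alcohol and regenerates the acid catalyst.
Total: 4 elementary steps.

4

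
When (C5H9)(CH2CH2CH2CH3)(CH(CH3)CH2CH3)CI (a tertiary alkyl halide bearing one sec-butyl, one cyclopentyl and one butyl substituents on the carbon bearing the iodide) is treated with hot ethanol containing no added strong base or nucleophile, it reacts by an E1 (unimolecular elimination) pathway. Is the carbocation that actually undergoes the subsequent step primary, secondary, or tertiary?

tertiary

Step 1: The C–I bond breaks with both electrons going to the iodide; I⁻ leaves and a tertiary carbocation remains.
No single 1,2-shift to an adjacent carbon would give a more-substituted cation, so no rearrangement occurs.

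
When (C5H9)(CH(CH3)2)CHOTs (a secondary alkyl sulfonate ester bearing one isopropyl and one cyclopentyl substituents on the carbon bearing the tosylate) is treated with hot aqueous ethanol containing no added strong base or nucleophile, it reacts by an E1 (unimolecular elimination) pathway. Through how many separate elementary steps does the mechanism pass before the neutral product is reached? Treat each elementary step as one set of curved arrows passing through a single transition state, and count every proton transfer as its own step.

Step 1: The C–O bond breaks with both electrons going to the tosylate; TsO⁻ leaves and a secondary carbocation remains.
Step 2: A hydride (H with its bonding pair) migrates from the adjacent isopropyl carbon to the cationic centre — a 1,2-hydride shift — upgrading the secondary cation to a tertiary one.
Step 3: Loss of a β-proton to a water (or ethanol) molecule of the solvent: the C–H bonding pair collapses toward the cationic carbon to form the C=C π bond, yielding the alkene.
Total: 3 elementary steps.

3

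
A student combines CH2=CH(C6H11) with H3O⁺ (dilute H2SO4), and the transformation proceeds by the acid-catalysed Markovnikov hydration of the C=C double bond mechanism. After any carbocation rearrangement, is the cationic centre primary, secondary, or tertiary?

Step 1: The π electrons of the C=C bond attack a proton of H3O⁺; Markovnikov addition places the new C–H on the less-substituted alkene carbon, so the positive charge ends up on the more-substituted carbon — a secondary carbocation. H2O is released.
Step 2: A 1,2-hydride shift from the adjacent cyclohexyl carbon moves the positive charge from the secondary centre to an adjacent carbon, generating a more stable tertiary carbocation.
The cation rearranges from secondary to tertiary via a 1,2-hydride shift from the adjacent cyclohexyl carbon; the tertiary cation is what reacts next.

tertiary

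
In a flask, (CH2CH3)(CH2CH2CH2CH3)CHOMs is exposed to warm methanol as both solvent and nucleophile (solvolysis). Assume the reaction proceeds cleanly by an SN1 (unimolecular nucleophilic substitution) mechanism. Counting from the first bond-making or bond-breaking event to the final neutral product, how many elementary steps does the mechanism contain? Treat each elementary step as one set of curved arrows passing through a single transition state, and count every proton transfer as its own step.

Step 1: Ionisation: the C–O σ-bond cleaves heterolytically; both bonding electrons depart with MsO⁻, leaving a secondary carbocation at the α-carbon.
(No 1,2-shift: no single shift to an adjacent carbon would give a more stable cation.)
Step 2: A lone pair on the oxygen of CH3OH attacks the carbocation, forming a new C–O σ-bond and an oxonium ion.
Step 3: Proton transfer from the O–H of the oxonium ion to a solvent molecule delivers the neutral ether.
Total: 3 elementary steps.

3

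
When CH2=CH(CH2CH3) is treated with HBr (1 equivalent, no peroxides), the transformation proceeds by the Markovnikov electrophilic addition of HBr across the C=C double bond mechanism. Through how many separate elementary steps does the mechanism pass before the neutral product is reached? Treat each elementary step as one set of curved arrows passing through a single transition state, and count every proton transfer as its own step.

Step 1: Electrophilic addition begins with the π(C=C) electrons forming a bond to the proton of HBr. Following Markovnikov's rule, the resulting cation is secondary. The H–Br bond breaks heterolytically, releasing Br⁻.
(No 1,2-shift: no single shift to an adjacent carbon would give a more stable cation.)
Step 2: Nucleophilic attack by Br⁻ on the carbocation completes the addition, giving R–Br.
Total: 2 elementary steps.

2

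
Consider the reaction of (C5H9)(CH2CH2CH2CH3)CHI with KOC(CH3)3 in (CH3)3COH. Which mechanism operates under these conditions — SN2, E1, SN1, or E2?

E2

Conditions: a strong/bulky base with a secondary substrate bearing a β-hydrogen.
These conditions are the textbook signature of the E2 pathway.
A strong (often hindered) base removes a β-H in concert with loss of the leaving group — bimolecular elimination.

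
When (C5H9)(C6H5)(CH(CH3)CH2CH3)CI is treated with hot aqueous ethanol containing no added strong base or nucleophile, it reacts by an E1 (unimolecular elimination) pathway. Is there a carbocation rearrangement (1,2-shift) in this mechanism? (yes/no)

no

The first-formed carbocation is tertiary.
No single 1,2-shift to an adjacent carbon would produce a more-substituted cation than the one already present, so no rearrangement occurs.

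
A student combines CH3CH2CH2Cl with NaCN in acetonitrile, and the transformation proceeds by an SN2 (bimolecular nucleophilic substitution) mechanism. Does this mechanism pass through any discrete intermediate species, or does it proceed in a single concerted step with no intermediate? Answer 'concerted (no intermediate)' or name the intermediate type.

concerted (no intermediate)

The cyanide nucleophile donates a lone pair from C to the α-carbon in a backside attack; simultaneously the C–Cl σ-bond breaks and both of its electrons leave with Cl⁻. One concerted step with inversion of configuration.
All bond changes occur in one transition state; no discrete intermediate is formed.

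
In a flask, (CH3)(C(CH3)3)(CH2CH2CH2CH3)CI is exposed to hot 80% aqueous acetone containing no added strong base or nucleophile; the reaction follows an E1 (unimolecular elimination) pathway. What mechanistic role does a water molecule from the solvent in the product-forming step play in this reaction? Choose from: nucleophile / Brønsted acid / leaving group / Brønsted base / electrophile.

Brønsted base

Step 2: A weak base (a water molecule from the solvent) removes a proton from a carbon adjacent to the cationic centre; the electrons of that C–H bond become the new π(C=C) bond, giving the alkene.
A water molecule from the solvent in the product-forming step accepts a proton in a proton-transfer step — a Brønsted base.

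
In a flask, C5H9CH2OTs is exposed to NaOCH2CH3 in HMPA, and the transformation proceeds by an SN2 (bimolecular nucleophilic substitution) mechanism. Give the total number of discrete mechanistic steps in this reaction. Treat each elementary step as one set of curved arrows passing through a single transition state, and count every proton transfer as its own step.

Step 1: The ethoxide nucleophile donates a lone pair from O to the α-carbon in a backside attack; simultaneously the C–O σ-bond breaks and both of its electrons leave with TsO⁻. One concerted step with inversion of configuration.
Total: 1 elementary step.

1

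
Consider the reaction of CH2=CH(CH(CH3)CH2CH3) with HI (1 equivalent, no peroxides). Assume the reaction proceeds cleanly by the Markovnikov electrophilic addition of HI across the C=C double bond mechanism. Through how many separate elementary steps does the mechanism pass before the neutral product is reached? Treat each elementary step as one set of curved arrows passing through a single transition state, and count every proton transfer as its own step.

3

Step 1: Electrophilic addition begins with the π(C=C) electrons forming a bond to the proton of HI. Following Markovnikov's rule, the resulting cation is secondary. The H–I bond breaks heterolytically, releasing I⁻.
Step 2: A hydride (H with its bonding pair) migrates from the adjacent sec-butyl carbon to the cationic centre — a 1,2-hydride shift — upgrading the secondary cation to a tertiary one.
Step 3: The I⁻ anion donates a lone pair to the carbocation, forming the new C–I σ-bond and giving the neutral alkyl halide.
Total: 3 elementary steps.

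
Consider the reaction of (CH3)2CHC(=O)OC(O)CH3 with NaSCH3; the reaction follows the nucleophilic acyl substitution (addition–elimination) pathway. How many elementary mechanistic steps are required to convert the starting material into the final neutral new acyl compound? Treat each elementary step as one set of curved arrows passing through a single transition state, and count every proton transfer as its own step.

2

Step 1: CH3S⁻ adds to the carbonyl carbon; the C=O π electrons shift onto oxygen and a tetrahedral alkoxide intermediate forms.
Step 2: An oxygen lone pair re-forms the C=O π bond as the C–O σ-bond breaks; CH3CO2⁻ is expelled.
Total: 2 elementary steps.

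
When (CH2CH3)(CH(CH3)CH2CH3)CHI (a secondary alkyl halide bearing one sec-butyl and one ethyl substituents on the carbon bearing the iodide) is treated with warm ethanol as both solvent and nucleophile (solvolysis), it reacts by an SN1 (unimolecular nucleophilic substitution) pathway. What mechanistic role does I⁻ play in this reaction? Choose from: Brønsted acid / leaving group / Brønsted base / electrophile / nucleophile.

Step 1: The C–I bond breaks with both electrons going to the iodide; I⁻ leaves and a secondary carbocation remains.
I⁻ departs with both electrons of the breaking σ-bond — that is the definition of a leaving group.

leaving group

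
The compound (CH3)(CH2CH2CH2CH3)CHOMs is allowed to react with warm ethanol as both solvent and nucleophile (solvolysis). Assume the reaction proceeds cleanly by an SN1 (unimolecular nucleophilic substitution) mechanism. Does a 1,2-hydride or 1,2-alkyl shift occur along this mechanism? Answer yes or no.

The first-formed carbocation is secondary.
No single 1,2-shift to an adjacent carbon would produce a more-substituted cation than the one already present, so no rearrangement occurs.

no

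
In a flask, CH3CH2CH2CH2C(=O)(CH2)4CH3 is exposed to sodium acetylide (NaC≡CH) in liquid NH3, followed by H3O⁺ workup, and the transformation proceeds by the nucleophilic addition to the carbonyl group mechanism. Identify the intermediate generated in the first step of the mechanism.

Step 1: Nucleophilic addition: HC≡C⁻ adds to the carbonyl carbon, pushing the π(C=O) electron pair onto oxygen and giving a tetrahedral alkoxide.
After step 1 the species present is a tetrahedral alkoxide intermediate.

tetrahedral alkoxide intermediate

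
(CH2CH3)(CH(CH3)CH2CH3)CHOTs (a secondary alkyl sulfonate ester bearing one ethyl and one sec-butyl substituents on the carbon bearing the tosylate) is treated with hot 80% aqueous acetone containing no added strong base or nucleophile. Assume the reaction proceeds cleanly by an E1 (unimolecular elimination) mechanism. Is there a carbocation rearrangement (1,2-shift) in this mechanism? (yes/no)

yes

The first-formed carbocation is secondary.
The adjacent sec-butyl carbon already bears 2 other carbon substituents and has a hydrogen to migrate; after a 1,2-hydride shift from that carbon the positive charge sits on a tertiary centre.
Tertiary is more stable than secondary, so the shift occurs.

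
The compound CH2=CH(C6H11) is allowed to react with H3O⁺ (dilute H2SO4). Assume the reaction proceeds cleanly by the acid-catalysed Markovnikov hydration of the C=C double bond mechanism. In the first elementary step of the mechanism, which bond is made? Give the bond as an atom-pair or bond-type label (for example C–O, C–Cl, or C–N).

C–H

Step 1: The π electrons of the C=C bond attack a proton of H3O⁺; Markovnikov addition places the new C–H on the less-substituted alkene carbon, so the positive charge ends up on the more-substituted carbon — a secondary carbocation. H2O is released.
The bond formed in this step is the C–H bond.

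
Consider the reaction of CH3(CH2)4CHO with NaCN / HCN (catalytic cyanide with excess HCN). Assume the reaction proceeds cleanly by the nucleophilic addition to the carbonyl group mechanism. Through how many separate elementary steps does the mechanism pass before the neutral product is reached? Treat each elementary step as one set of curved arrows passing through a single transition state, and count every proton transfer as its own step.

Step 1: Nucleophilic addition: CN⁻ adds to the carbonyl carbon, pushing the π(C=O) electron pair onto oxygen and giving a tetrahedral alkoxide.
Step 2: The alkoxide oxygen removes a proton from HCN present in the mixture, giving a cyanohydrin and regenerating CN⁻.
Total: 2 elementary steps.

2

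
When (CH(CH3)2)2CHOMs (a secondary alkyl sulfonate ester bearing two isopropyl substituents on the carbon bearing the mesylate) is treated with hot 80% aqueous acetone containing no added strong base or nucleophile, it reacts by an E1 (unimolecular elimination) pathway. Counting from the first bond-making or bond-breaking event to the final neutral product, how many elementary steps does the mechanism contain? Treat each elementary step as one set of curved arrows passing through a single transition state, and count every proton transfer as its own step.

3

Step 1: Ionisation: the C–O σ-bond cleaves heterolytically; both bonding electrons depart with MsO⁻, leaving a secondary carbocation at the α-carbon.
Step 2: A hydride (H with its bonding pair) migrates from the adjacent isopropyl carbon to the cationic centre — a 1,2-hydride shift — upgrading the secondary cation to a tertiary one.
Step 3: Loss of a β-proton to a water molecule of the solvent: the C–H bonding pair collapses toward the cationic carbon to form the C=C π bond, yielding the alkene.
Total: 3 elementary steps.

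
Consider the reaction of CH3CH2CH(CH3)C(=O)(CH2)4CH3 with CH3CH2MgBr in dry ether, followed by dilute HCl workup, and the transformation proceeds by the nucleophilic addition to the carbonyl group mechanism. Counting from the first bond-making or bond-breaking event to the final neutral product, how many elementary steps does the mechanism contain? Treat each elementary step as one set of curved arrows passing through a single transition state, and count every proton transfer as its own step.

2

Step 1: the carbanion-like carbon of CH3CH2MgBr attacks the sp² carbonyl carbon; the C=O π bond breaks and the electrons end up as a lone pair on the alkoxide oxygen of the tetrahedral intermediate.
Step 2: On dilute HCl workup the alkoxide oxygen is protonated, giving an alcohol.
Total: 2 elementary steps.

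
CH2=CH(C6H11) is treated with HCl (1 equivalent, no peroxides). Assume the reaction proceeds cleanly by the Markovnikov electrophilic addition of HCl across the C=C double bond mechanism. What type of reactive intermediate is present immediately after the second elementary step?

tertiary carbocation

Step 1: The π electrons of the C=C bond attack a proton of HCl; Markovnikov addition places the new C–H on the less-substituted alkene carbon, so the positive charge ends up on the more-substituted carbon — a secondary carbocation. The H–Cl bond breaks heterolytically, releasing Cl⁻.
Step 2: Carbocation rearrangement: a 1,2-hydride shift from the adjacent cyclohexyl carbon converts the initially-formed secondary cation into the more stable tertiary cation.
After step 2 the species present is a tertiary carbocation.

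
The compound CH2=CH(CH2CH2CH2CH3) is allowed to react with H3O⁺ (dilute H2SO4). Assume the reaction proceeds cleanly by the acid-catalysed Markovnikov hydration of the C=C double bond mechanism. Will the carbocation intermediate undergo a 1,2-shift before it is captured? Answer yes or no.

no

The first-formed carbocation is secondary.
No single 1,2-shift to an adjacent carbon would produce a more-substituted cation than the one already present, so no rearrangement occurs.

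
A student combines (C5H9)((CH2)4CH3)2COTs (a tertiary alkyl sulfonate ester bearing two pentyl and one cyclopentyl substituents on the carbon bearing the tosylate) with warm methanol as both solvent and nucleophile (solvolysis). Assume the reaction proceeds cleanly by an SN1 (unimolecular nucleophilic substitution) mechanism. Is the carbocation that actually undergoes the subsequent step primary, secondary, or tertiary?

Step 1: The C–O bond breaks with both electrons going to the tosylate; TsO⁻ leaves and a tertiary carbocation remains.
No single 1,2-shift to an adjacent carbon would give a more-substituted cation, so no rearrangement occurs.

tertiary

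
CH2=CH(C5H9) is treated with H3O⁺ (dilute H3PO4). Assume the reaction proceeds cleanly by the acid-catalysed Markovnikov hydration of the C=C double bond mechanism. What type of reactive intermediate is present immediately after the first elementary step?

secondary carbocation

Step 1: Electrophilic addition begins with the π(C=C) electrons forming a bond to the proton of H3O⁺. Following Markovnikov's rule, the resulting cation is secondary. H2O is released.
After step 1 the species present is a secondary carbocation.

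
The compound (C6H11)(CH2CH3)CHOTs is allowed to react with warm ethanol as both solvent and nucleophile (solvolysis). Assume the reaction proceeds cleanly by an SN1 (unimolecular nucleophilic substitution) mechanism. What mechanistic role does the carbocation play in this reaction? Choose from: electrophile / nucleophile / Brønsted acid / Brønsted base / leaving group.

Step 3: CH3CH2OH donates an oxygen lone pair into the empty p orbital of the cation, giving a protonated ether (an oxonium ion).
The carbocation accepts an electron pair into an empty or π* orbital — it is the electrophile.

electrophile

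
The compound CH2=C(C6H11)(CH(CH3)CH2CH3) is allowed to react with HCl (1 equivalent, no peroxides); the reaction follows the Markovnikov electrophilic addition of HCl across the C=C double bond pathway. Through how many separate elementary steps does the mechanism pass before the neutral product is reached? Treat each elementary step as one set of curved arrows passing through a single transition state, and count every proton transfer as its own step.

2

Step 1: Electrophilic addition begins with the π(C=C) electrons forming a bond to the proton of HCl. Following Markovnikov's rule, the resulting cation is tertiary. The H–Cl bond breaks heterolytically, releasing Cl⁻.
(No 1,2-shift: no single shift to an adjacent carbon would give a more stable cation.)
Step 2: Cl⁻ captures the cation: a lone pair on Cl⁻ fills the empty p orbital, producing the alkyl halide product.
Total: 2 elementary steps.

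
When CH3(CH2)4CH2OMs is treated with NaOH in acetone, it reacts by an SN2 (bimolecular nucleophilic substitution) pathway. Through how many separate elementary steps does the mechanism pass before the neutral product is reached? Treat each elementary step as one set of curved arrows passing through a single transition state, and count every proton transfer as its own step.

Step 1: The hydroxide nucleophile donates a lone pair from O to the α-carbon in a backside attack; simultaneously the C–O σ-bond breaks and both of its electrons leave with MsO⁻. One concerted step with inversion of configuration.
Total: 1 elementary step.

1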